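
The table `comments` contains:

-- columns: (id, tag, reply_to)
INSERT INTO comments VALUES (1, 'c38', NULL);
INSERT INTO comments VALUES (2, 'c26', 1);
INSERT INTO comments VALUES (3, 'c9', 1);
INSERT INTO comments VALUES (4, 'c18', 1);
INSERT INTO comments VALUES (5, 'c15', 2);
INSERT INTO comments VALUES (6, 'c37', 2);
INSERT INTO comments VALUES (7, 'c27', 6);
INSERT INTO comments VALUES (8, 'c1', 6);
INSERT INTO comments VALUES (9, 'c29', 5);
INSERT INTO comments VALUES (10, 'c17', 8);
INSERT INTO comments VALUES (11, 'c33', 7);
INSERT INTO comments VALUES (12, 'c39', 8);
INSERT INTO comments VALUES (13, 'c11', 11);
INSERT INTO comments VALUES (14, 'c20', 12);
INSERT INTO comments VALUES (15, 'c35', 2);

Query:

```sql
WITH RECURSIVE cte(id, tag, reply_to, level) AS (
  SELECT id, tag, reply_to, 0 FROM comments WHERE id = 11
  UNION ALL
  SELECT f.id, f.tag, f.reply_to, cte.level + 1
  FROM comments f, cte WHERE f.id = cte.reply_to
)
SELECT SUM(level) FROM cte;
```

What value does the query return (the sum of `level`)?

Base: id=11 (c33), reply_to=7, level 0.
Iteration 1: join on id=7 -> c27 (id 7, reply_to=6, level 1).
Iteration 2: join on id=6 -> c37 (id 6, reply_to=2, level 2).
Iteration 3: join on id=2 -> c26 (id 2, reply_to=1, level 3).
Iteration 4: join on id=1 -> c38 (id 1, reply_to=NULL, level 4).
Iteration 5: reply_to is NULL; no match; recursion stops.
SUM(level) = 0 + 1 + 2 + 3 + 4 = 10.

10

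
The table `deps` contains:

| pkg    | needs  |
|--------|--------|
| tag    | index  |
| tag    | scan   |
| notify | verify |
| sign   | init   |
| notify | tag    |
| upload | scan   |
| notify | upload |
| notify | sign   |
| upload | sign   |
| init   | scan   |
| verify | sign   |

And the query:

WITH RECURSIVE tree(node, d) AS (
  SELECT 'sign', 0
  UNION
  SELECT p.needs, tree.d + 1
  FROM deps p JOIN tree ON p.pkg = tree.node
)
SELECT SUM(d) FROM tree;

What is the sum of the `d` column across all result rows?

Base: (sign, d=0).
Iteration 1: edges from {sign} -> (init, d=1).
Iteration 2: edges from {init} -> (scan, d=2).
Iteration 3: no outgoing edges from {scan}; recursion stops.
SUM(d) = 0 + 1 + 2 = 3.

3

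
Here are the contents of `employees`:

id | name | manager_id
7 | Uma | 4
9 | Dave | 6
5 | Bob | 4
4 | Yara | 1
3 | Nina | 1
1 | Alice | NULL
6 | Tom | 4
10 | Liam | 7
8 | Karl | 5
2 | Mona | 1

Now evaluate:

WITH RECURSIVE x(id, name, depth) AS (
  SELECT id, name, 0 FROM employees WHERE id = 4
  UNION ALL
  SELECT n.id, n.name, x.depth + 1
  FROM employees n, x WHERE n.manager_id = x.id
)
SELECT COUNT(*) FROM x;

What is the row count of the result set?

7

Base: id=4 (Yara) at depth 0.
Iteration 1: rows with manager_id in {4} -> Bob (id 5, depth 1), Tom (id 6, depth 1), Uma (id 7, depth 1).
Iteration 2: rows with manager_id in {5,6,7} -> Karl (id 8, depth 2), Dave (id 9, depth 2), Liam (id 10, depth 2).
Iteration 3: no rows with manager_id in {8,9,10}; recursion stops.
Total rows emitted: 7.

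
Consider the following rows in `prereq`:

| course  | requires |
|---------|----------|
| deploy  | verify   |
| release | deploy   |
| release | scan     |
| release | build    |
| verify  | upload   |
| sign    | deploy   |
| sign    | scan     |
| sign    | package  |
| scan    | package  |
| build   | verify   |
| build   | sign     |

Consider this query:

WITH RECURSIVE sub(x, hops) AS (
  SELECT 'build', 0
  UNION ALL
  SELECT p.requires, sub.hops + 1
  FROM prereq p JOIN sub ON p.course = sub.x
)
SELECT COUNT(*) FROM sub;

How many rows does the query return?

10

Base: (build, hops=0).
Iteration 1: edges from {build} -> (sign, hops=1), (verify, hops=1).
Iteration 2: edges from {sign,verify} -> (deploy, hops=2), (package, hops=2), (scan, hops=2), (upload, hops=2).
Iteration 3: edges from {deploy,package,scan,upload} -> (package, hops=3), (verify, hops=3).
Iteration 4: edges from {package,verify} -> (upload, hops=4).
Iteration 5: no outgoing edges from {upload}; recursion stops.
Total rows emitted: 10.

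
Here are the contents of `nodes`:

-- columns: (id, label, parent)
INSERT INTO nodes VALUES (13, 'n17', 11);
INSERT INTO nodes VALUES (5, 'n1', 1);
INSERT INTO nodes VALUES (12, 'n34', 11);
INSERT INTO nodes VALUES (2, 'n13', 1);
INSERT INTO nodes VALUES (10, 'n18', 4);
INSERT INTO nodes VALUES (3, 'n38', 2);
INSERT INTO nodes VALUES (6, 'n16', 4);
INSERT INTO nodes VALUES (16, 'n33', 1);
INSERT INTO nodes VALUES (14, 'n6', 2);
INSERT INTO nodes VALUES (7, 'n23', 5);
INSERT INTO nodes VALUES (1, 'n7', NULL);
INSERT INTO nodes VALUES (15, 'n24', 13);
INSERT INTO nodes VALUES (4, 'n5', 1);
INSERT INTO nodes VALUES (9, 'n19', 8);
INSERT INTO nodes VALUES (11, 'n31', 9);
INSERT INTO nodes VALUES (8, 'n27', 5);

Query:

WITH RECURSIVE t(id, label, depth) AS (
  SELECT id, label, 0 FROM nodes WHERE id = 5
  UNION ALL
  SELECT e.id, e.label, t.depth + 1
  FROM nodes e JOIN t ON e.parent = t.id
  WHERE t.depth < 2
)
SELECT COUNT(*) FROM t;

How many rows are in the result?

4

Base: id=5 (n1) at depth 0.
Iteration 1: rows with parent in {5} -> n23 (id 7, depth 1), n27 (id 8, depth 1).
Iteration 2: rows with parent in {7,8} -> n19 (id 9, depth 2).
Iteration 3: depth < 2 fails for all current rows; recursion stops.
Total rows emitted: 4.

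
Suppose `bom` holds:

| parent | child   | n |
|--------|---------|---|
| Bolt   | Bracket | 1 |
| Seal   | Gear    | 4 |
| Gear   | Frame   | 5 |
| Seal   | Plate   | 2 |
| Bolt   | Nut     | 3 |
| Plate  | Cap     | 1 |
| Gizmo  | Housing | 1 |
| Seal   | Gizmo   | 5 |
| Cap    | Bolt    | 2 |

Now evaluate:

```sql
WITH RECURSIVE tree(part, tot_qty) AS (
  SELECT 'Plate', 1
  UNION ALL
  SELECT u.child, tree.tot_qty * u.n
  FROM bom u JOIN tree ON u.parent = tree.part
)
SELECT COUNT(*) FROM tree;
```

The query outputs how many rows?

Base: (Plate, tot_qty=1).
Iteration 1: components of {Plate} -> Cap = 1*1 = 1.
Iteration 2: components of {Cap} -> Bolt = 1*2 = 2.
Iteration 3: components of {Bolt} -> Bracket = 2*1 = 2, Nut = 2*3 = 6.
Iteration 4: no further components; recursion stops.
Total rows emitted: 5.

5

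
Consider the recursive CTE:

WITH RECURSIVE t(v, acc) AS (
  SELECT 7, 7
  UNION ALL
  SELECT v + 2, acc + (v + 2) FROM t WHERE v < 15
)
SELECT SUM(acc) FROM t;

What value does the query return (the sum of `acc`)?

145

Base: v=7, acc=7.
Iteration 1: 7 < 15 holds -> v = 7 + 2 = 9, acc = 7 + 9 = 16.
Iteration 2: 9 < 15 holds -> v = 9 + 2 = 11, acc = 16 + 11 = 27.
Iteration 3: 11 < 15 holds -> v = 11 + 2 = 13, acc = 27 + 13 = 40.
Iteration 4: 13 < 15 holds -> v = 13 + 2 = 15, acc = 40 + 15 = 55.
Iteration 5: 15 < 15 fails; recursion stops.
SUM(acc) = 7 + 16 + 27 + 40 + 55 = 145.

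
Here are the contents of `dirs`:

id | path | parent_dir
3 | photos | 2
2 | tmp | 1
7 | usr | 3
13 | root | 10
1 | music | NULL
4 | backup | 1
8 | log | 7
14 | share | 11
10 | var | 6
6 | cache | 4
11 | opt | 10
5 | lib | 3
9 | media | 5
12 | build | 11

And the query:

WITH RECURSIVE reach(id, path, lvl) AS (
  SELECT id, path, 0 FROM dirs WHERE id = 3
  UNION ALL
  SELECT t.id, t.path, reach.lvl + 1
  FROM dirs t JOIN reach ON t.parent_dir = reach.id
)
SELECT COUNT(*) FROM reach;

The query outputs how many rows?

Base: id=3 (photos) at lvl 0.
Iteration 1: rows with parent_dir in {3} -> lib (id 5, lvl 1), usr (id 7, lvl 1).
Iteration 2: rows with parent_dir in {5,7} -> log (id 8, lvl 2), media (id 9, lvl 2).
Iteration 3: no rows with parent_dir in {8,9}; recursion stops.
Total rows emitted: 5.

5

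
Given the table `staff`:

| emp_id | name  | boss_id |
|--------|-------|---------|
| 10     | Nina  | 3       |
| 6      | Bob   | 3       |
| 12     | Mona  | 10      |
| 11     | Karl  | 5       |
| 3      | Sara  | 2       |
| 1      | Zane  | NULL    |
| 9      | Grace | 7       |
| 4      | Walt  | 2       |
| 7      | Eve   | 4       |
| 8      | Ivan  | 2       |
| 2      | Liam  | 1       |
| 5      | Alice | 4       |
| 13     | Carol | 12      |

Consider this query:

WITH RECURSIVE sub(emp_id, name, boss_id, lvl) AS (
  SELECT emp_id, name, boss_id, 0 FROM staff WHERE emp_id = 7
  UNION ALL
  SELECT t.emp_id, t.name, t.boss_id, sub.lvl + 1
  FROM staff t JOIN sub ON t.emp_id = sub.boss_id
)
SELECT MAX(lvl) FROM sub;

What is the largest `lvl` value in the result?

Base: emp_id=7 (Eve), boss_id=4, lvl 0.
Iteration 1: join on emp_id=4 -> Walt (id 4, boss_id=2, lvl 1).
Iteration 2: join on emp_id=2 -> Liam (id 2, boss_id=1, lvl 2).
Iteration 3: join on emp_id=1 -> Zane (id 1, boss_id=NULL, lvl 3).
Iteration 4: boss_id is NULL; no match; recursion stops.
lvl values: 0, 1, 2, 3; the maximum is 3.

3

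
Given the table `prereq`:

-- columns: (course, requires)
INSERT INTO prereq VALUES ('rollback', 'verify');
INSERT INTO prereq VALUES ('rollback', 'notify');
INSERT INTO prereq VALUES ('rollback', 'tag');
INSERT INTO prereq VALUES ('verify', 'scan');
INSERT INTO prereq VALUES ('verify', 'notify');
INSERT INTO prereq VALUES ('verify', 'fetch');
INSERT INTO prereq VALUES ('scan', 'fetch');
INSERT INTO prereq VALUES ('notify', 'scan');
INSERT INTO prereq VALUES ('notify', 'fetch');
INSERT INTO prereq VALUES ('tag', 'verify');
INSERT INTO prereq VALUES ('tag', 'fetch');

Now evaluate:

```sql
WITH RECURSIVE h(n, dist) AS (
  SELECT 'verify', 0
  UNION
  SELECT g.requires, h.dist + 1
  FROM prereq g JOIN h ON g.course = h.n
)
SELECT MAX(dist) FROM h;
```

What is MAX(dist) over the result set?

3

Base: (verify, dist=0).
Iteration 1: edges from {verify} -> (fetch, dist=1), (notify, dist=1), (scan, dist=1).
Iteration 2: edges from {fetch,notify,scan} -> (fetch, dist=2), (scan, dist=2). [UNION drops 1 duplicate row(s)]
Iteration 3: edges from {fetch,scan} -> (fetch, dist=3).
Iteration 4: no outgoing edges from {fetch}; recursion stops.
dist values: 0, 1, 1, 1, 2, 2, 3; the maximum is 3.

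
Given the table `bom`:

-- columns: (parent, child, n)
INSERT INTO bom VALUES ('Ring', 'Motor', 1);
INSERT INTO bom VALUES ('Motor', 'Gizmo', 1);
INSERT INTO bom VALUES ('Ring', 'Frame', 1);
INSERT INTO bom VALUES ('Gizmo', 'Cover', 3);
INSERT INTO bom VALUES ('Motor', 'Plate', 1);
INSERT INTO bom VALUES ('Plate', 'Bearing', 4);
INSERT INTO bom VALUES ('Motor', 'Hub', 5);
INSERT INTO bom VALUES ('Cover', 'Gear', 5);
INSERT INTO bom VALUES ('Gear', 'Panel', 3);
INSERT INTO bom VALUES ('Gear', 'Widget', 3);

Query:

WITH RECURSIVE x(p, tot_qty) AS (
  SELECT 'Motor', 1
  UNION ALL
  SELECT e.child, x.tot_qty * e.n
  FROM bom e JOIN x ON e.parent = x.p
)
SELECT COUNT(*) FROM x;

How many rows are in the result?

9

Base: (Motor, tot_qty=1).
Iteration 1: components of {Motor} -> Gizmo = 1*1 = 1, Hub = 1*5 = 5, Plate = 1*1 = 1.
Iteration 2: components of {Gizmo,Hub,Plate} -> Bearing = 1*4 = 4, Cover = 1*3 = 3.
Iteration 3: components of {Bearing,Cover} -> Gear = 3*5 = 15.
Iteration 4: components of {Gear} -> Panel = 15*3 = 45, Widget = 15*3 = 45.
Iteration 5: no further components; recursion stops.
Total rows emitted: 9.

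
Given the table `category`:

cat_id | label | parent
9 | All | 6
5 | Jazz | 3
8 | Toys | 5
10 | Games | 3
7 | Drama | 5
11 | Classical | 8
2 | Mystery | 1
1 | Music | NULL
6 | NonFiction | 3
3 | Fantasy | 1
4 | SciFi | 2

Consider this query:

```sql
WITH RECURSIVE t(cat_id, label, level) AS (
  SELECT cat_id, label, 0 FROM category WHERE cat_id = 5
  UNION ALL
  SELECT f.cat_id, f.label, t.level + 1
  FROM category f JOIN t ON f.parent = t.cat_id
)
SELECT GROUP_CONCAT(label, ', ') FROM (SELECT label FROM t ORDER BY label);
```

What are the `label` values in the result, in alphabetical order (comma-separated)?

Base: cat_id=5 (Jazz) at level 0.
Iteration 1: rows with parent in {5} -> Drama (id 7, level 1), Toys (id 8, level 1).
Iteration 2: rows with parent in {7,8} -> Classical (id 11, level 2).
Iteration 3: no rows with parent in {11}; recursion stops.

Classical, Drama, Jazz, Toys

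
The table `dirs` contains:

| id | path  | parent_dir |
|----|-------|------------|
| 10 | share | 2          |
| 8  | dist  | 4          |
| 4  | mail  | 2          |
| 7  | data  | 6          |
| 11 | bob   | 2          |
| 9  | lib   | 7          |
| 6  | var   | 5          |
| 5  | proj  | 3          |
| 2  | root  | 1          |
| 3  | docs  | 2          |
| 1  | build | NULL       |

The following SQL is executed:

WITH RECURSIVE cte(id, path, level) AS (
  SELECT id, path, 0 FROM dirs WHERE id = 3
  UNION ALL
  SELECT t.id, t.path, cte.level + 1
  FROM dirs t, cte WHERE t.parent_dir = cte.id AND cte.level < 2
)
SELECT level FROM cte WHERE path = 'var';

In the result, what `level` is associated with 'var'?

Base: id=3 (docs) at level 0.
Iteration 1: rows with parent_dir in {3} -> proj (id 5, level 1).
Iteration 2: rows with parent_dir in {5} -> var (id 6, level 2).
Iteration 3: level < 2 fails for all current rows; recursion stops.

2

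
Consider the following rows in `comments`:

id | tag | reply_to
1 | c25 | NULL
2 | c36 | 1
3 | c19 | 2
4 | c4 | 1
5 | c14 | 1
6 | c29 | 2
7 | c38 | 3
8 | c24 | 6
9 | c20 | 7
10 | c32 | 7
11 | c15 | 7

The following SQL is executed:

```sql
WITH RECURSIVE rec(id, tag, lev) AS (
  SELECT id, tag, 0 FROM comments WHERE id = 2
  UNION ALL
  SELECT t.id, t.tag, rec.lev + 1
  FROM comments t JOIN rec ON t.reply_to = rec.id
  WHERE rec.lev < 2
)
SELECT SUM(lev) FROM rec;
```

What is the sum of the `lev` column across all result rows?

Base: id=2 (c36) at lev 0.
Iteration 1: rows with reply_to in {2} -> c19 (id 3, lev 1), c29 (id 6, lev 1).
Iteration 2: rows with reply_to in {3,6} -> c38 (id 7, lev 2), c24 (id 8, lev 2).
Iteration 3: lev < 2 fails for all current rows; recursion stops.
SUM(lev) = 0 + 1 + 1 + 2 + 2 = 6.

6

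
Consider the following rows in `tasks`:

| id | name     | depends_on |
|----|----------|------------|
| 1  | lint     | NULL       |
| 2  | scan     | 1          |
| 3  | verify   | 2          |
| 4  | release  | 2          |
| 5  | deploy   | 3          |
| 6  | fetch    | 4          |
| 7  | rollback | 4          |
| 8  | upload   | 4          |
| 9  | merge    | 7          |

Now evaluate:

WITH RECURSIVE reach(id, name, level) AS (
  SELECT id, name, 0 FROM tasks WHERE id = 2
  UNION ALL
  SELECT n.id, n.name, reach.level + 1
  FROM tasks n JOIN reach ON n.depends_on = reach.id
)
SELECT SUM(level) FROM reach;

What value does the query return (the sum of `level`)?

13

Base: id=2 (scan) at level 0.
Iteration 1: rows with depends_on in {2} -> verify (id 3, level 1), release (id 4, level 1).
Iteration 2: rows with depends_on in {3,4} -> deploy (id 5, level 2), fetch (id 6, level 2), rollback (id 7, level 2), upload (id 8, level 2).
Iteration 3: rows with depends_on in {5,6,7,8} -> merge (id 9, level 3).
Iteration 4: no rows with depends_on in {9}; recursion stops.
SUM(level) = 0 + 1 + 1 + 2 + 2 + 2 + 2 + 3 = 13.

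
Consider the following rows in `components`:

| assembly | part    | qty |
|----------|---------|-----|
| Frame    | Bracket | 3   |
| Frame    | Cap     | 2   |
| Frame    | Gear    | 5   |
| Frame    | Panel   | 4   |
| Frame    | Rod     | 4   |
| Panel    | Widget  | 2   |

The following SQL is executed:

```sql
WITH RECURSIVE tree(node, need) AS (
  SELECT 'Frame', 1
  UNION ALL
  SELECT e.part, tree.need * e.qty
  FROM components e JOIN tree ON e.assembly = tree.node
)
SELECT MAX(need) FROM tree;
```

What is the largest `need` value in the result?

8

Base: (Frame, need=1).
Iteration 1: components of {Frame} -> Bracket = 1*3 = 3, Cap = 1*2 = 2, Gear = 1*5 = 5, Panel = 1*4 = 4, Rod = 1*4 = 4.
Iteration 2: components of {Bracket,Cap,Gear,Panel,Rod} -> Widget = 4*2 = 8.
Iteration 3: no further components; recursion stops.
need values: 1, 3, 2, 5, 4, 4, 8; the maximum is 8.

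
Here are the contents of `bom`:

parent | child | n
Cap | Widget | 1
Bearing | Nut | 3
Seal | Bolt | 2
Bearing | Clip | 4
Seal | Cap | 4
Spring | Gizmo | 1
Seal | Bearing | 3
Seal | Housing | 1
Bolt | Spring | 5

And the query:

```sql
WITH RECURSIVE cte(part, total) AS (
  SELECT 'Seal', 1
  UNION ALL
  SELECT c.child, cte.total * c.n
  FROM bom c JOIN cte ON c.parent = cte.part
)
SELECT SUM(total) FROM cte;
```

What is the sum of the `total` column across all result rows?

Base: (Seal, total=1).
Iteration 1: components of {Seal} -> Bearing = 1*3 = 3, Bolt = 1*2 = 2, Cap = 1*4 = 4, Housing = 1*1 = 1.
Iteration 2: components of {Bearing,Bolt,Cap,Housing} -> Clip = 3*4 = 12, Nut = 3*3 = 9, Spring = 2*5 = 10, Widget = 4*1 = 4.
Iteration 3: components of {Clip,Nut,Spring,Widget} -> Gizmo = 10*1 = 10.
Iteration 4: no further components; recursion stops.
SUM(total) = 1 + 1 + 2 + 3 + 4 + 10 + 9 + 12 + 4 + 10 = 56.

56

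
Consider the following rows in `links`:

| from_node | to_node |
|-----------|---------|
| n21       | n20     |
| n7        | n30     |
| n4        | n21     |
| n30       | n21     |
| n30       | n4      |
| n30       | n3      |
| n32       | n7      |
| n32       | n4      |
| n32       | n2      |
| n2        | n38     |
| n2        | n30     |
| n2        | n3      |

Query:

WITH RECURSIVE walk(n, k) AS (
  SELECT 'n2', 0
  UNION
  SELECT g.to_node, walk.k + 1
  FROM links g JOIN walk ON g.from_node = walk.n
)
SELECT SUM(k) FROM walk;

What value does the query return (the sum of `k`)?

19

Base: (n2, k=0).
Iteration 1: edges from {n2} -> (n3, k=1), (n30, k=1), (n38, k=1).
Iteration 2: edges from {n3,n30,n38} -> (n21, k=2), (n3, k=2), (n4, k=2).
Iteration 3: edges from {n21,n3,n4} -> (n20, k=3), (n21, k=3).
Iteration 4: edges from {n20,n21} -> (n20, k=4).
Iteration 5: no outgoing edges from {n20}; recursion stops.
SUM(k) = 0 + 1 + 1 + 1 + 2 + 2 + 2 + 3 + 3 + 4 = 19.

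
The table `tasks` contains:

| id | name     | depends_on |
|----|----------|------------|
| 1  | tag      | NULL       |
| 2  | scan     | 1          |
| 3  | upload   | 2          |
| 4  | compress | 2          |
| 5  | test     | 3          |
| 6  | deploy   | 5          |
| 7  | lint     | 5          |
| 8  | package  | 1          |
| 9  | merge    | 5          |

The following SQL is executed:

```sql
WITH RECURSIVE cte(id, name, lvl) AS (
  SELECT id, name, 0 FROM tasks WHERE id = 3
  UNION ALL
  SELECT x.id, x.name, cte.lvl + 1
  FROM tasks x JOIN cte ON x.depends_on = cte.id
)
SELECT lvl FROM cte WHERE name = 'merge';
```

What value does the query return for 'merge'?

2

Base: id=3 (upload) at lvl 0.
Iteration 1: rows with depends_on in {3} -> test (id 5, lvl 1).
Iteration 2: rows with depends_on in {5} -> deploy (id 6, lvl 2), lint (id 7, lvl 2), merge (id 9, lvl 2).
Iteration 3: no rows with depends_on in {6,7,9}; recursion stops.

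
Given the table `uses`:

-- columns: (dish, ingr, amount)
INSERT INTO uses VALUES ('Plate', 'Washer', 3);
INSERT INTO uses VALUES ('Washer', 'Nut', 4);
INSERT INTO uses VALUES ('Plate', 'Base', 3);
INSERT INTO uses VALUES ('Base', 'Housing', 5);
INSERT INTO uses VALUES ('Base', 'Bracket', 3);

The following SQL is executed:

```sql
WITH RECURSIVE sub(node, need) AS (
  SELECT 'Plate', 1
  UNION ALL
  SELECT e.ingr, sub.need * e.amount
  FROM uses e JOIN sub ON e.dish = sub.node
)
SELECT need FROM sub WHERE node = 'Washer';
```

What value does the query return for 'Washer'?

3

Base: (Plate, need=1).
Iteration 1: components of {Plate} -> Base = 1*3 = 3, Washer = 1*3 = 3.
Iteration 2: components of {Base,Washer} -> Bracket = 3*3 = 9, Housing = 3*5 = 15, Nut = 3*4 = 12.
Iteration 3: no further components; recursion stops.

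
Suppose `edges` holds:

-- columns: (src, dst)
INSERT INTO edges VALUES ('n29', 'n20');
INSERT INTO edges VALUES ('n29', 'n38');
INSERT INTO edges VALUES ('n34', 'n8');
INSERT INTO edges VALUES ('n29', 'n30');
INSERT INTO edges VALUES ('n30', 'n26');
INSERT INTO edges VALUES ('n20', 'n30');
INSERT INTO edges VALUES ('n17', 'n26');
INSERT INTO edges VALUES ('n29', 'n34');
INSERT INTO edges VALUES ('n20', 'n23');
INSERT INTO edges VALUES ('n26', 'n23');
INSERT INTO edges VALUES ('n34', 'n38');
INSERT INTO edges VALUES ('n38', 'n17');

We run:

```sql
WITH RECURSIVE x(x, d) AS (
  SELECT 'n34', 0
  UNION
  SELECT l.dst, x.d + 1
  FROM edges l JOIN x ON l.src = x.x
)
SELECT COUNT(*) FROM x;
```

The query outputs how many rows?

6

Base: (n34, d=0).
Iteration 1: edges from {n34} -> (n38, d=1), (n8, d=1).
Iteration 2: edges from {n38,n8} -> (n17, d=2).
Iteration 3: edges from {n17} -> (n26, d=3).
Iteration 4: edges from {n26} -> (n23, d=4).
Iteration 5: no outgoing edges from {n23}; recursion stops.
Total rows emitted: 6.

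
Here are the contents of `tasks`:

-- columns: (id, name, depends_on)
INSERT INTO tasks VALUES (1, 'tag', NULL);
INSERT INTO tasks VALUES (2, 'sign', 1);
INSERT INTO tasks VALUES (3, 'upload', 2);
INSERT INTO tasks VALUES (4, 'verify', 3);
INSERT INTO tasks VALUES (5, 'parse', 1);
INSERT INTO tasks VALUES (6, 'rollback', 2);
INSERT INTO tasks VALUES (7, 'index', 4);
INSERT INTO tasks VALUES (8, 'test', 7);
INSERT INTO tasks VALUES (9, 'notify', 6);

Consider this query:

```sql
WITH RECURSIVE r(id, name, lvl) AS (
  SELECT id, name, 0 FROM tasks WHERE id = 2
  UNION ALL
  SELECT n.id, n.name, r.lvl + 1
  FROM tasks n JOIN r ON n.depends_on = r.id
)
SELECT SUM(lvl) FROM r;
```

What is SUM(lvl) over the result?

Base: id=2 (sign) at lvl 0.
Iteration 1: rows with depends_on in {2} -> upload (id 3, lvl 1), rollback (id 6, lvl 1).
Iteration 2: rows with depends_on in {3,6} -> verify (id 4, lvl 2), notify (id 9, lvl 2).
Iteration 3: rows with depends_on in {4,9} -> index (id 7, lvl 3).
Iteration 4: rows with depends_on in {7} -> test (id 8, lvl 4).
Iteration 5: no rows with depends_on in {8}; recursion stops.
SUM(lvl) = 0 + 1 + 1 + 2 + 2 + 3 + 4 = 13.

13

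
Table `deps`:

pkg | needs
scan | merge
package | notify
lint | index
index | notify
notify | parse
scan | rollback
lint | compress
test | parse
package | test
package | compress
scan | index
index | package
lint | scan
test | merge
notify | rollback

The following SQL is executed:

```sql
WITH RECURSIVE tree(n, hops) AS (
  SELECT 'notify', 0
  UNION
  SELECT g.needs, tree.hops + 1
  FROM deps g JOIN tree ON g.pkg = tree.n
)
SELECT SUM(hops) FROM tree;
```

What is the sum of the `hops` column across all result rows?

Base: (notify, hops=0).
Iteration 1: edges from {notify} -> (parse, hops=1), (rollback, hops=1).
Iteration 2: no outgoing edges from {parse,rollback}; recursion stops.
SUM(hops) = 0 + 1 + 1 = 2.

2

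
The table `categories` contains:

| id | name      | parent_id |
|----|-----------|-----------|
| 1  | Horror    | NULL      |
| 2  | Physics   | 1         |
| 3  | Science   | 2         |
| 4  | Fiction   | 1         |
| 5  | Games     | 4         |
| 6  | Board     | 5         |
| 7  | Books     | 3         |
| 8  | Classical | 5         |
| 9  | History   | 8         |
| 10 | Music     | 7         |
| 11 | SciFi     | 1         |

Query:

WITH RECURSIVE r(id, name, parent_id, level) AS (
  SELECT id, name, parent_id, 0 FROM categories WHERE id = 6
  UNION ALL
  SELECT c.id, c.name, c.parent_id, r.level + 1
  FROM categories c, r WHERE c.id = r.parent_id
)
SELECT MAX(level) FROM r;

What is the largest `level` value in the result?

3

Base: id=6 (Board), parent_id=5, level 0.
Iteration 1: join on id=5 -> Games (id 5, parent_id=4, level 1).
Iteration 2: join on id=4 -> Fiction (id 4, parent_id=1, level 2).
Iteration 3: join on id=1 -> Horror (id 1, parent_id=NULL, level 3).
Iteration 4: parent_id is NULL; no match; recursion stops.
level values: 0, 1, 2, 3; the maximum is 3.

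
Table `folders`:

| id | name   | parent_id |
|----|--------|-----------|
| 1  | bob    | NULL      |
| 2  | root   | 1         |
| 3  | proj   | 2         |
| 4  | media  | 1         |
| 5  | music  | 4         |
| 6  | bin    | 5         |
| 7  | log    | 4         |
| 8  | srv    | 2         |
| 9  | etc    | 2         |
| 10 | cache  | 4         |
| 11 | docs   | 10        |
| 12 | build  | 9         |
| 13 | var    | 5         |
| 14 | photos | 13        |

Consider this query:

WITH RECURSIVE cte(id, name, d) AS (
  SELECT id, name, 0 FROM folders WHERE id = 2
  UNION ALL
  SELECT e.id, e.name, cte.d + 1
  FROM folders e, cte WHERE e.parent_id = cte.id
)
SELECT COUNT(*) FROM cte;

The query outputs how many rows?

5

Base: id=2 (root) at d 0.
Iteration 1: rows with parent_id in {2} -> proj (id 3, d 1), srv (id 8, d 1), etc (id 9, d 1).
Iteration 2: rows with parent_id in {3,8,9} -> build (id 12, d 2).
Iteration 3: no rows with parent_id in {12}; recursion stops.
Total rows emitted: 5.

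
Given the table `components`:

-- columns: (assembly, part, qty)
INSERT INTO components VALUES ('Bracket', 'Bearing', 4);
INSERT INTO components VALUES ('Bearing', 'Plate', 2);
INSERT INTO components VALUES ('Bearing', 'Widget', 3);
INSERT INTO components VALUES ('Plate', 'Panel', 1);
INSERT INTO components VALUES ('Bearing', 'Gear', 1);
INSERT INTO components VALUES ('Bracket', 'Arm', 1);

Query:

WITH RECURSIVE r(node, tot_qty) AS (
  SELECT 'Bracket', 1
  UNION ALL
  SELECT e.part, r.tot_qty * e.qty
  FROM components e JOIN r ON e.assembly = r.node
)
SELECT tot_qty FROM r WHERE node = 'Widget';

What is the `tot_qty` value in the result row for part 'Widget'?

12

Base: (Bracket, tot_qty=1).
Iteration 1: components of {Bracket} -> Arm = 1*1 = 1, Bearing = 1*4 = 4.
Iteration 2: components of {Arm,Bearing} -> Gear = 4*1 = 4, Plate = 4*2 = 8, Widget = 4*3 = 12.
Iteration 3: components of {Gear,Plate,Widget} -> Panel = 8*1 = 8.
Iteration 4: no further components; recursion stops.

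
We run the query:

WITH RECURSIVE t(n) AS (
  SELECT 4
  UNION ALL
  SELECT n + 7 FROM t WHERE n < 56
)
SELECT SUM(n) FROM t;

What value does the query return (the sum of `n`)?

Base: n=4.
Iteration 1: 4 < 56 holds -> n = 4 + 7 = 11.
Iteration 2: 11 < 56 holds -> n = 11 + 7 = 18.
Iteration 3: 18 < 56 holds -> n = 18 + 7 = 25.
Iteration 4: 25 < 56 holds -> n = 25 + 7 = 32.
Iteration 5: 32 < 56 holds -> n = 32 + 7 = 39.
Iteration 6: 39 < 56 holds -> n = 39 + 7 = 46.
Iteration 7: 46 < 56 holds -> n = 46 + 7 = 53.
Iteration 8: 53 < 56 holds -> n = 53 + 7 = 60.
Iteration 9: 60 < 56 fails; recursion stops.
SUM(n) = 4 + 11 + 18 + 25 + 32 + 39 + 46 + 53 + 60 = 288.

288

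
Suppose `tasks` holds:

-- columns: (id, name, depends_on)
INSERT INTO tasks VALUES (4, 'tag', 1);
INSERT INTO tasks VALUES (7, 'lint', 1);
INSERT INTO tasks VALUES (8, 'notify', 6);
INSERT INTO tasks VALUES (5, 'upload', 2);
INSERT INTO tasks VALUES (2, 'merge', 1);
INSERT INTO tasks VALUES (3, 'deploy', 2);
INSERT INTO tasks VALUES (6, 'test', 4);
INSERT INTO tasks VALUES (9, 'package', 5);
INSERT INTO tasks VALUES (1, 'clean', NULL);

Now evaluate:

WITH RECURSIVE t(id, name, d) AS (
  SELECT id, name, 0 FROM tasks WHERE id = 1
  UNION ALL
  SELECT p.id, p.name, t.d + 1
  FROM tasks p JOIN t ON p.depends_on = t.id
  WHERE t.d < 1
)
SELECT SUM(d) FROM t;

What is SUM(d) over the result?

3

Base: id=1 (clean) at d 0.
Iteration 1: rows with depends_on in {1} -> merge (id 2, d 1), tag (id 4, d 1), lint (id 7, d 1).
Iteration 2: d < 1 fails for all current rows; recursion stops.
SUM(d) = 0 + 1 + 1 + 1 = 3.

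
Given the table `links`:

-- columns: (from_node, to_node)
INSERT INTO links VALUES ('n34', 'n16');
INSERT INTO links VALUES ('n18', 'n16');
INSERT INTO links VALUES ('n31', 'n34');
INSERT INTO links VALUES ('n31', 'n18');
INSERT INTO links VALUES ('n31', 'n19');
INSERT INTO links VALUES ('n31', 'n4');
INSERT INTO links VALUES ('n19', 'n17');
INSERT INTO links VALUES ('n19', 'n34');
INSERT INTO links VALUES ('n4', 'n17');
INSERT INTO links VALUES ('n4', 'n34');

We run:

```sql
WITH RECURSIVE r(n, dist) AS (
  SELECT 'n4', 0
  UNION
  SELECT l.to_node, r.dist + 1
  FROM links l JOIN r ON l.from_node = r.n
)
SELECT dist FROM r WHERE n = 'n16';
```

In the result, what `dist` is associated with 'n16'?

2

Base: (n4, dist=0).
Iteration 1: edges from {n4} -> (n17, dist=1), (n34, dist=1).
Iteration 2: edges from {n17,n34} -> (n16, dist=2).
Iteration 3: no outgoing edges from {n16}; recursion stops.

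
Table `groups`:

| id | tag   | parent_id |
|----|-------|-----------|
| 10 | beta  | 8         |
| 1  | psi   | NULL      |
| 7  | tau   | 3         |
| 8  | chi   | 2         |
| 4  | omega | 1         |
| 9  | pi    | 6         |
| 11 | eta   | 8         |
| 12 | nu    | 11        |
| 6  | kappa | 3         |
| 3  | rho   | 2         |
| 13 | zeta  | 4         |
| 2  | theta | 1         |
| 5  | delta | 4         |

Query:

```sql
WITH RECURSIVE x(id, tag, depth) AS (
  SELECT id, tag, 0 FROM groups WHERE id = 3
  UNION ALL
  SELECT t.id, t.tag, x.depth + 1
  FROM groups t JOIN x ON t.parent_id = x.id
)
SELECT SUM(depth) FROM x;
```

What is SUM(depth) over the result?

4

Base: id=3 (rho) at depth 0.
Iteration 1: rows with parent_id in {3} -> kappa (id 6, depth 1), tau (id 7, depth 1).
Iteration 2: rows with parent_id in {6,7} -> pi (id 9, depth 2).
Iteration 3: no rows with parent_id in {9}; recursion stops.
SUM(depth) = 0 + 1 + 1 + 2 = 4.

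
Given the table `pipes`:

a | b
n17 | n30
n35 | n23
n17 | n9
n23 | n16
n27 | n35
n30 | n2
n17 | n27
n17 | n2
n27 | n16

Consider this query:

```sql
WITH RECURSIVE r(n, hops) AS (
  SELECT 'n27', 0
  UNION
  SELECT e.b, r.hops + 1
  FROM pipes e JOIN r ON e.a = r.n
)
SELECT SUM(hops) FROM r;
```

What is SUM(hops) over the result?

Base: (n27, hops=0).
Iteration 1: edges from {n27} -> (n16, hops=1), (n35, hops=1).
Iteration 2: edges from {n16,n35} -> (n23, hops=2).
Iteration 3: edges from {n23} -> (n16, hops=3).
Iteration 4: no outgoing edges from {n16}; recursion stops.
SUM(hops) = 0 + 1 + 1 + 2 + 3 = 7.

7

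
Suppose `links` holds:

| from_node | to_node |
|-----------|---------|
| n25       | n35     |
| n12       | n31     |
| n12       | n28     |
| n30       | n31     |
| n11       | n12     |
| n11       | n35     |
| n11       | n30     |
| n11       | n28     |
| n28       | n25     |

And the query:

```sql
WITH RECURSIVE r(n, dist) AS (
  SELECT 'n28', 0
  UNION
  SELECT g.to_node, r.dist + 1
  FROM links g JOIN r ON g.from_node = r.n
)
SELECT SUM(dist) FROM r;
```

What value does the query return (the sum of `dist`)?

3

Base: (n28, dist=0).
Iteration 1: edges from {n28} -> (n25, dist=1).
Iteration 2: edges from {n25} -> (n35, dist=2).
Iteration 3: no outgoing edges from {n35}; recursion stops.
SUM(dist) = 0 + 1 + 2 = 3.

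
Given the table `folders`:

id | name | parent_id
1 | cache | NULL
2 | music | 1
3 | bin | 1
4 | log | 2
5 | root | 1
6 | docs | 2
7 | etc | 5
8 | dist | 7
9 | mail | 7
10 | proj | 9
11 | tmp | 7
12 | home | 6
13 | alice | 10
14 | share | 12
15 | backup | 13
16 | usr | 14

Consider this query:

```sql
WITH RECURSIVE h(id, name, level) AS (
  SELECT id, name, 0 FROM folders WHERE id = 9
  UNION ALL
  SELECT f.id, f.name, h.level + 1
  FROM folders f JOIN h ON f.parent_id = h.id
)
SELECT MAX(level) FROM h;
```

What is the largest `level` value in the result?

Base: id=9 (mail) at level 0.
Iteration 1: rows with parent_id in {9} -> proj (id 10, level 1).
Iteration 2: rows with parent_id in {10} -> alice (id 13, level 2).
Iteration 3: rows with parent_id in {13} -> backup (id 15, level 3).
Iteration 4: no rows with parent_id in {15}; recursion stops.
level values: 0, 1, 2, 3; the maximum is 3.

3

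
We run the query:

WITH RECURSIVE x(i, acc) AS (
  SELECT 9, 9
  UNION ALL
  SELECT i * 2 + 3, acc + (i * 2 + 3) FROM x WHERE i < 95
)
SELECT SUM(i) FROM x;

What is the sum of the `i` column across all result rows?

357

Base: i=9, acc=9.
Iteration 1: 9 < 95 holds -> i = 9 * 2 + 3 = 21, acc = 9 + 21 = 30.
Iteration 2: 21 < 95 holds -> i = 21 * 2 + 3 = 45, acc = 30 + 45 = 75.
Iteration 3: 45 < 95 holds -> i = 45 * 2 + 3 = 93, acc = 75 + 93 = 168.
Iteration 4: 93 < 95 holds -> i = 93 * 2 + 3 = 189, acc = 168 + 189 = 357.
Iteration 5: 189 < 95 fails; recursion stops.
SUM(i) = 9 + 21 + 45 + 93 + 189 = 357.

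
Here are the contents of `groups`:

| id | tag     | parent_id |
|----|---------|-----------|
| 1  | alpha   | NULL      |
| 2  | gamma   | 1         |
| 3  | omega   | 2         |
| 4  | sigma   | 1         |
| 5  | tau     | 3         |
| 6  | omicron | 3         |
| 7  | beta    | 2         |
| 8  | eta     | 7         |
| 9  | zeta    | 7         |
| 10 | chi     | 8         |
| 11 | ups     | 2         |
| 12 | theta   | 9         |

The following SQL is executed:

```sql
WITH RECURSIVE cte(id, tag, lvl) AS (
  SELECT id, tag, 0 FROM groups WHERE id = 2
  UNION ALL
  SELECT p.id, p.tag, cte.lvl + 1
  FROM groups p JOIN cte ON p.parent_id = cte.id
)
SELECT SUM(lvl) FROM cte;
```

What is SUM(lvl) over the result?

17

Base: id=2 (gamma) at lvl 0.
Iteration 1: rows with parent_id in {2} -> omega (id 3, lvl 1), beta (id 7, lvl 1), ups (id 11, lvl 1).
Iteration 2: rows with parent_id in {3,7,11} -> tau (id 5, lvl 2), omicron (id 6, lvl 2), eta (id 8, lvl 2), zeta (id 9, lvl 2).
Iteration 3: rows with parent_id in {5,6,8,9} -> chi (id 10, lvl 3), theta (id 12, lvl 3).
Iteration 4: no rows with parent_id in {10,12}; recursion stops.
SUM(lvl) = 0 + 1 + 1 + 1 + 2 + 2 + 2 + 2 + 3 + 3 = 17.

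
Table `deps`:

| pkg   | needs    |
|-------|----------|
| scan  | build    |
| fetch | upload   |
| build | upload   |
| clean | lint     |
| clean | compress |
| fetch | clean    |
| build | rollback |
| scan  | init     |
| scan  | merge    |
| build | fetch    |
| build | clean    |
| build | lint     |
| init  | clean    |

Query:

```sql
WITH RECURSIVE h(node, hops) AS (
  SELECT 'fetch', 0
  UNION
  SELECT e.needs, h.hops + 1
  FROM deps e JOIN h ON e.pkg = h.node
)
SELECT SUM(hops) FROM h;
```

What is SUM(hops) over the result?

6

Base: (fetch, hops=0).
Iteration 1: edges from {fetch} -> (clean, hops=1), (upload, hops=1).
Iteration 2: edges from {clean,upload} -> (compress, hops=2), (lint, hops=2).
Iteration 3: no outgoing edges from {compress,lint}; recursion stops.
SUM(hops) = 0 + 1 + 1 + 2 + 2 = 6.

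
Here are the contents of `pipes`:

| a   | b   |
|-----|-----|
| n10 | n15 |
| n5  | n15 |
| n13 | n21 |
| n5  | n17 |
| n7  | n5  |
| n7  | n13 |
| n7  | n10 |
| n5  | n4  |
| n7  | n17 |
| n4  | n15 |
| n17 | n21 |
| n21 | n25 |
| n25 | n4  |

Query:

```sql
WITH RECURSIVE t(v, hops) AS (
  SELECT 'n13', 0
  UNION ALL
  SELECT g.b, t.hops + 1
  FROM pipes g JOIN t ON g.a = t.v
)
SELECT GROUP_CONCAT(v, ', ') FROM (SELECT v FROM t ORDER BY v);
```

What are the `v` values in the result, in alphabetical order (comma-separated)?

n13, n15, n21, n25, n4

Base: (n13, hops=0).
Iteration 1: edges from {n13} -> (n21, hops=1).
Iteration 2: edges from {n21} -> (n25, hops=2).
Iteration 3: edges from {n25} -> (n4, hops=3).
Iteration 4: edges from {n4} -> (n15, hops=4).
Iteration 5: no outgoing edges from {n15}; recursion stops.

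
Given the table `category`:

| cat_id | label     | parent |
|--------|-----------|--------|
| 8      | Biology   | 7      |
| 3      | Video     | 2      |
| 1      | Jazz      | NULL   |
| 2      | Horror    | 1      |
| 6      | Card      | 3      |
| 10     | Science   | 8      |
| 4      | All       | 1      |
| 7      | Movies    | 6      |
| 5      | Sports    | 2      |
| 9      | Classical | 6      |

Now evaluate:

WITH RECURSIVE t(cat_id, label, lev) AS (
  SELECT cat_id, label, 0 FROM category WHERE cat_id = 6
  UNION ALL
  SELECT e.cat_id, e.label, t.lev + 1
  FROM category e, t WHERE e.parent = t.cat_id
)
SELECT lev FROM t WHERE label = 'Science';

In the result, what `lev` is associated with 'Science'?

Base: cat_id=6 (Card) at lev 0.
Iteration 1: rows with parent in {6} -> Movies (id 7, lev 1), Classical (id 9, lev 1).
Iteration 2: rows with parent in {7,9} -> Biology (id 8, lev 2).
Iteration 3: rows with parent in {8} -> Science (id 10, lev 3).
Iteration 4: no rows with parent in {10}; recursion stops.

3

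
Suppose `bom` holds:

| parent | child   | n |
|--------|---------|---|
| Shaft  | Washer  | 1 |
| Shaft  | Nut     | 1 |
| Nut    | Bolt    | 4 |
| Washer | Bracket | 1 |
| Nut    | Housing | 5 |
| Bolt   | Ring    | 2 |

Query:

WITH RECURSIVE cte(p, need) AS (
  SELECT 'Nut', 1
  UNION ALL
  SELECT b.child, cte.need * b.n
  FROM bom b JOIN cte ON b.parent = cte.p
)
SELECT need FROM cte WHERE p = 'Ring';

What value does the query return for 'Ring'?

Base: (Nut, need=1).
Iteration 1: components of {Nut} -> Bolt = 1*4 = 4, Housing = 1*5 = 5.
Iteration 2: components of {Bolt,Housing} -> Ring = 4*2 = 8.
Iteration 3: no further components; recursion stops.

8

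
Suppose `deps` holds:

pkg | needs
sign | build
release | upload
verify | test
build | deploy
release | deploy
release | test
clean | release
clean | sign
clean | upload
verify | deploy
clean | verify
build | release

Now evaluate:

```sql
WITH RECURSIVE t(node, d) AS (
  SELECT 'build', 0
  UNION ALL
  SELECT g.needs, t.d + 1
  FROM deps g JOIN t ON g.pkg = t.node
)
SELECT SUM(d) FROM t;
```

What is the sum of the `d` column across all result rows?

Base: (build, d=0).
Iteration 1: edges from {build} -> (deploy, d=1), (release, d=1).
Iteration 2: edges from {deploy,release} -> (deploy, d=2), (test, d=2), (upload, d=2).
Iteration 3: no outgoing edges from {deploy,test,upload}; recursion stops.
SUM(d) = 0 + 1 + 1 + 2 + 2 + 2 = 8.

8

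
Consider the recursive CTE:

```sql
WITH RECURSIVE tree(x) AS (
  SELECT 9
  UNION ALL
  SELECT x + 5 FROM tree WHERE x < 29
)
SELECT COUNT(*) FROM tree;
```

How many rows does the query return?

5

Base: x=9.
Iteration 1: 9 < 29 holds -> x = 9 + 5 = 14.
Iteration 2: 14 < 29 holds -> x = 14 + 5 = 19.
Iteration 3: 19 < 29 holds -> x = 19 + 5 = 24.
Iteration 4: 24 < 29 holds -> x = 24 + 5 = 29.
Iteration 5: 29 < 29 fails; recursion stops.
Total rows emitted: 5.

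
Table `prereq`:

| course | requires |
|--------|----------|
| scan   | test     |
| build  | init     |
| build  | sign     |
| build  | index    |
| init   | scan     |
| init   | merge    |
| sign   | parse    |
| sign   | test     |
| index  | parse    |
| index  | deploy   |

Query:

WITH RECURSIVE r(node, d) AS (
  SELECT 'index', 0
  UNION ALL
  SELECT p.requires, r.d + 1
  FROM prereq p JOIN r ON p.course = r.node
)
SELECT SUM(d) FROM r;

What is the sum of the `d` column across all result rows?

2

Base: (index, d=0).
Iteration 1: edges from {index} -> (deploy, d=1), (parse, d=1).
Iteration 2: no outgoing edges from {deploy,parse}; recursion stops.
SUM(d) = 0 + 1 + 1 = 2.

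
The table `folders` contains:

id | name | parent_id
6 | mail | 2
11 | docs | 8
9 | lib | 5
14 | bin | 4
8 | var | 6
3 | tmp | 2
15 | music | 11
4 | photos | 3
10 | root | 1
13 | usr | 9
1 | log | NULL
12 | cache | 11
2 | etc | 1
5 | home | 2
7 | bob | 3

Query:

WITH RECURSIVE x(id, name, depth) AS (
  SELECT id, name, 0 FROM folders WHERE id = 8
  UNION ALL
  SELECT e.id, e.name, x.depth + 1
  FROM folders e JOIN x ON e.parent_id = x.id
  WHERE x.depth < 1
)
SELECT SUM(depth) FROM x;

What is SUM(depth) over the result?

Base: id=8 (var) at depth 0.
Iteration 1: rows with parent_id in {8} -> docs (id 11, depth 1).
Iteration 2: depth < 1 fails for all current rows; recursion stops.
SUM(depth) = 0 + 1 = 1.

1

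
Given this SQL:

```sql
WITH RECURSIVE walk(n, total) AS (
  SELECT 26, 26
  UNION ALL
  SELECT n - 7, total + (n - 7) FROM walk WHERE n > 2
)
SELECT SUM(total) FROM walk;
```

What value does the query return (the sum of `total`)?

250

Base: n=26, total=26.
Iteration 1: 26 > 2 holds -> n = 26 - 7 = 19, total = 26 + 19 = 45.
Iteration 2: 19 > 2 holds -> n = 19 - 7 = 12, total = 45 + 12 = 57.
Iteration 3: 12 > 2 holds -> n = 12 - 7 = 5, total = 57 + 5 = 62.
Iteration 4: 5 > 2 holds -> n = 5 - 7 = -2, total = 62 + -2 = 60.
Iteration 5: -2 > 2 fails; recursion stops.
SUM(total) = 26 + 45 + 57 + 62 + 60 = 250.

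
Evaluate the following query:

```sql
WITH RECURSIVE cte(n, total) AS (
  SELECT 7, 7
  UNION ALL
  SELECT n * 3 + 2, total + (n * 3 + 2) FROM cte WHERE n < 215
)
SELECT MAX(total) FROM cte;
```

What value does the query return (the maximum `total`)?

Base: n=7, total=7.
Iteration 1: 7 < 215 holds -> n = 7 * 3 + 2 = 23, total = 7 + 23 = 30.
Iteration 2: 23 < 215 holds -> n = 23 * 3 + 2 = 71, total = 30 + 71 = 101.
Iteration 3: 71 < 215 holds -> n = 71 * 3 + 2 = 215, total = 101 + 215 = 316.
Iteration 4: 215 < 215 fails; recursion stops.
total values: 7, 30, 101, 316; the maximum is 316.

316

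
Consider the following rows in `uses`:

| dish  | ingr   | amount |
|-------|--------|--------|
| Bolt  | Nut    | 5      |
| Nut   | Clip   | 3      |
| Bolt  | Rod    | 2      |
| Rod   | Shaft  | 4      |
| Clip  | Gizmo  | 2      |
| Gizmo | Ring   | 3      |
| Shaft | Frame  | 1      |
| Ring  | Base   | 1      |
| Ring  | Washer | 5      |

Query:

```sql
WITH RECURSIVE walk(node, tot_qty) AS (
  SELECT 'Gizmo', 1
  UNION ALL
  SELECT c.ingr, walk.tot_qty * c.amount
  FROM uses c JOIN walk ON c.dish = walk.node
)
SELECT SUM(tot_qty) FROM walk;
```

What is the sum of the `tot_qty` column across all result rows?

Base: (Gizmo, tot_qty=1).
Iteration 1: components of {Gizmo} -> Ring = 1*3 = 3.
Iteration 2: components of {Ring} -> Base = 3*1 = 3, Washer = 3*5 = 15.
Iteration 3: no further components; recursion stops.
SUM(tot_qty) = 1 + 3 + 3 + 15 = 22.

22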